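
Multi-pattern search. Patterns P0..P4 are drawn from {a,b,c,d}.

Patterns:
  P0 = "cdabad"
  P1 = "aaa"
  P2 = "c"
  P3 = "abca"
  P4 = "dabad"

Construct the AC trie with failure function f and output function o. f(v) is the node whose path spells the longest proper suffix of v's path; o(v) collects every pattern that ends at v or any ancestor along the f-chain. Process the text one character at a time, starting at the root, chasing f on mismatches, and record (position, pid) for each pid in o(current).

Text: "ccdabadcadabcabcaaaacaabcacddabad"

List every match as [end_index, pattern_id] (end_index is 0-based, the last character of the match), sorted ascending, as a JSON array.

Construct AC machine:
Trie nodes:
  0='ε' goto a→7 c→1 d→13
  1='c' goto d→2  [P2 ends]
  2='cd' goto a→3
  3='cda' goto b→4
  4='cdab' goto a→5
  5='cdaba' goto d→6
  6='cdabad' goto ·  [P0 ends]
  7='a' goto a→8 b→10
  8='aa' goto a→9
  9='aaa' goto ·  [P1 ends]
  10='ab' goto c→11
  11='abc' goto a→12
  12='abca' goto ·  [P3 ends]
  13='d' goto a→14
  14='da' goto b→15
  15='dab' goto a→16
  16='daba' goto d→17
  17='dabad' goto ·  [P4 ends]

Failure links (BFS by depth):
  n1('c'): parent n0 fail=0; on 'c' 0 → fail=0;  out {2}∪∅={2}
  n7('a'): parent n0 fail=0; on 'a' 0 → fail=0;  out ∅∪∅=∅
  n13('d'): parent n0 fail=0; on 'd' 0 → fail=0;  out ∅∪∅=∅
  n2('cd'): parent n1 fail=0; on 'd' 0 → fail=13;  out ∅∪∅=∅
  n8('aa'): parent n7 fail=0; on 'a' 0 → fail=7;  out ∅∪∅=∅
  n10('ab'): parent n7 fail=0; on 'b' 0 → fail=0;  out ∅∪∅=∅
  n14('da'): parent n13 fail=0; on 'a' 0 → fail=7;  out ∅∪∅=∅
  n3('cda'): parent n2 fail=13; on 'a' 13 → fail=14;  out ∅∪∅=∅
  n9('aaa'): parent n8 fail=7; on 'a' 7 → fail=8;  out {1}∪∅={1}
  n11('abc'): parent n10 fail=0; on 'c' 0 → fail=1;  out ∅∪{2}={2}
  n15('dab'): parent n14 fail=7; on 'b' 7 → fail=10;  out ∅∪∅=∅
  n4('cdab'): parent n3 fail=14; on 'b' 14 → fail=15;  out ∅∪∅=∅
  n12('abca'): parent n11 fail=1; on 'a' 1→0 → fail=7;  out {3}∪∅={3}
  n16('daba'): parent n15 fail=10; on 'a' 10→0 → fail=7;  out ∅∪∅=∅
  n5('cdaba'): parent n4 fail=15; on 'a' 15 → fail=16;  out ∅∪∅=∅
  n17('dabad'): parent n16 fail=7; on 'd' 7→0 → fail=13;  out {4}∪∅={4}
  n6('cdabad'): parent n5 fail=16; on 'd' 16 → fail=17;  out {0}∪{4}={0,4}

Run:
pos 0 'c': at 1  ** P2@[0:0]
pos 1 'c': at 1 (fail-walked)  ** P2@[1:1]
pos 2 'd': at 2
pos 3 'a': at 3
pos 4 'b': at 4
pos 5 'a': at 5
pos 6 'd': at 6  ** P0@[1:6],P4@[2:6]
pos 7 'c': at 1 (fail-walked)  ** P2@[7:7]
pos 8 'a': at 7 (fail-walked)
pos 9 'd': at 13 (fail-walked)
pos 10 'a': at 14
pos 11 'b': at 15
pos 12 'c': at 11 (fail-walked)  ** P2@[12:12]
pos 13 'a': at 12  ** P3@[10:13]
pos 14 'b': at 10 (fail-walked)
pos 15 'c': at 11  ** P2@[15:15]
pos 16 'a': at 12  ** P3@[13:16]
pos 17 'a': at 8 (fail-walked)
pos 18 'a': at 9  ** P1@[16:18]
pos 19 'a': at 9 (fail-walked)  ** P1@[17:19]
pos 20 'c': at 1 (fail-walked)  ** P2@[20:20]
pos 21 'a': at 7 (fail-walked)
pos 22 'a': at 8
pos 23 'b': at 10 (fail-walked)
pos 24 'c': at 11  ** P2@[24:24]
pos 25 'a': at 12  ** P3@[22:25]
pos 26 'c': at 1 (fail-walked)  ** P2@[26:26]
pos 27 'd': at 2
pos 28 'd': at 13 (fail-walked)
pos 29 'a': at 14
pos 30 'b': at 15
pos 31 'a': at 16
pos 32 'd': at 17  ** P4@[28:32]

Result: [[0,2],[1,2],[6,0],[6,4],[7,2],[12,2],[13,3],[15,2],[16,3],[18,1],[19,1],[20,2],[24,2],[25,3],[26,2],[32,4]]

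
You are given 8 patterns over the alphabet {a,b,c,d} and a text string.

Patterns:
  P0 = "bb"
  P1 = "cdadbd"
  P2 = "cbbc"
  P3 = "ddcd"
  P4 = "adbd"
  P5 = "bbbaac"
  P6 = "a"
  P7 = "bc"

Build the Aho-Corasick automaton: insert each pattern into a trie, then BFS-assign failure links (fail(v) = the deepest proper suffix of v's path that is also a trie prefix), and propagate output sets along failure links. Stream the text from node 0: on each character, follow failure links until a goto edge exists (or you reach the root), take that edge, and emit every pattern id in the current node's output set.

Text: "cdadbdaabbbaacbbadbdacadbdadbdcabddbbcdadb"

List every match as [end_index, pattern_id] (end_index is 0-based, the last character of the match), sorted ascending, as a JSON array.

Build:
Trie nodes:
  0='ε' goto a→16 b→1 c→3 d→12
  1='b' goto b→2 c→24
  2='bb' goto b→20  ←P0
  3='c' goto b→9 d→4
  4='cd' goto a→5
  5='cda' goto d→6
  6='cdad' goto b→7
  7='cdadb' goto d→8
  8='cdadbd' goto ·  ←P1
  9='cb' goto b→10
  10='cbb' goto c→11
  11='cbbc' goto ·  ←P2
  12='d' goto d→13
  13='dd' goto c→14
  14='ddc' goto d→15
  15='ddcd' goto ·  ←P3
  16='a' goto d→17  ←P6
  17='ad' goto b→18
  18='adb' goto d→19
  19='adbd' goto ·  ←P4
  20='bbb' goto a→21
  21='bbba' goto a→22
  22='bbbaa' goto c→23
  23='bbbaac' goto ·  ←P5
  24='bc' goto ·  ←P7

BFS fail/out derivation:
  n1('b'): parent n0 fail=0; on 'b' 0 → fail=0;  out ∅∪∅=∅
  n3('c'): parent n0 fail=0; on 'c' 0 → fail=0;  out ∅∪∅=∅
  n12('d'): parent n0 fail=0; on 'd' 0 → fail=0;  out ∅∪∅=∅
  n16('a'): parent n0 fail=0; on 'a' 0 → fail=0;  out {6}∪∅={6}
  n2('bb'): parent n1 fail=0; on 'b' 0 → fail=1;  out {0}∪∅={0}
  n4('cd'): parent n3 fail=0; on 'd' 0 → fail=12;  out ∅∪∅=∅
  n9('cb'): parent n3 fail=0; on 'b' 0 → fail=1;  out ∅∪∅=∅
  n13('dd'): parent n12 fail=0; on 'd' 0 → fail=12;  out ∅∪∅=∅
  n17('ad'): parent n16 fail=0; on 'd' 0 → fail=12;  out ∅∪∅=∅
  n24('bc'): parent n1 fail=0; on 'c' 0 → fail=3;  out {7}∪∅={7}
  n5('cda'): parent n4 fail=12; on 'a' 12→0 → fail=16;  out ∅∪{6}={6}
  n10('cbb'): parent n9 fail=1; on 'b' 1 → fail=2;  out ∅∪{0}={0}
  n14('ddc'): parent n13 fail=12; on 'c' 12→0 → fail=3;  out ∅∪∅=∅
  n18('adb'): parent n17 fail=12; on 'b' 12→0 → fail=1;  out ∅∪∅=∅
  n20('bbb'): parent n2 fail=1; on 'b' 1 → fail=2;  out ∅∪{0}={0}
  n6('cdad'): parent n5 fail=16; on 'd' 16 → fail=17;  out ∅∪∅=∅
  n11('cbbc'): parent n10 fail=2; on 'c' 2→1 → fail=24;  out {2}∪{7}={2,7}
  n15('ddcd'): parent n14 fail=3; on 'd' 3 → fail=4;  out {3}∪∅={3}
  n19('adbd'): parent n18 fail=1; on 'd' 1→0 → fail=12;  out {4}∪∅={4}
  n21('bbba'): parent n20 fail=2; on 'a' 2→1→0 → fail=16;  out ∅∪{6}={6}
  n7('cdadb'): parent n6 fail=17; on 'b' 17 → fail=18;  out ∅∪∅=∅
  n22('bbbaa'): parent n21 fail=16; on 'a' 16→0 → fail=16;  out ∅∪{6}={6}
  n8('cdadbd'): parent n7 fail=18; on 'd' 18 → fail=19;  out {1}∪{4}={1,4}
  n23('bbbaac'): parent n22 fail=16; on 'c' 16→0 → fail=3;  out {5}∪∅={5}

Scan:
pos 0 'c': at 3
pos 1 'd': at 4
pos 2 'a': at 5  → match P6@[2:2]
pos 3 'd': at 6
pos 4 'b': at 7
pos 5 'd': at 8  → match P1@[0:5],P4@[2:5]
pos 6 'a': at 16 (fail-walked)  → match P6@[6:6]
pos 7 'a': at 16 (fail-walked)  → match P6@[7:7]
pos 8 'b': at 1 (fail-walked)
pos 9 'b': at 2  → match P0@[8:9]
pos 10 'b': at 20  → match P0@[9:10]
pos 11 'a': at 21  → match P6@[11:11]
pos 12 'a': at 22  → match P6@[12:12]
pos 13 'c': at 23  → match P5@[8:13]
pos 14 'b': at 9 (fail-walked)
pos 15 'b': at 10  → match P0@[14:15]
pos 16 'a': at 16 (fail-walked)  → match P6@[16:16]
pos 17 'd': at 17
pos 18 'b': at 18
pos 19 'd': at 19  → match P4@[16:19]
pos 20 'a': at 16 (fail-walked)  → match P6@[20:20]
pos 21 'c': at 3 (fail-walked)
pos 22 'a': at 16 (fail-walked)  → match P6@[22:22]
pos 23 'd': at 17
pos 24 'b': at 18
pos 25 'd': at 19  → match P4@[22:25]
pos 26 'a': at 16 (fail-walked)  → match P6@[26:26]
pos 27 'd': at 17
pos 28 'b': at 18
pos 29 'd': at 19  → match P4@[26:29]
pos 30 'c': at 3 (fail-walked)
pos 31 'a': at 16 (fail-walked)  → match P6@[31:31]
pos 32 'b': at 1 (fail-walked)
pos 33 'd': at 12 (fail-walked)
pos 34 'd': at 13
pos 35 'b': at 1 (fail-walked)
pos 36 'b': at 2  → match P0@[35:36]
pos 37 'c': at 24 (fail-walked)  → match P7@[36:37]
pos 38 'd': at 4 (fail-walked)
pos 39 'a': at 5  → match P6@[39:39]
pos 40 'd': at 6
pos 41 'b': at 7

Result: [[2,6],[5,1],[5,4],[6,6],[7,6],[9,0],[10,0],[11,6],[12,6],[13,5],[15,0],[16,6],[19,4],[20,6],[22,6],[25,4],[26,6],[29,4],[31,6],[36,0],[37,7],[39,6]]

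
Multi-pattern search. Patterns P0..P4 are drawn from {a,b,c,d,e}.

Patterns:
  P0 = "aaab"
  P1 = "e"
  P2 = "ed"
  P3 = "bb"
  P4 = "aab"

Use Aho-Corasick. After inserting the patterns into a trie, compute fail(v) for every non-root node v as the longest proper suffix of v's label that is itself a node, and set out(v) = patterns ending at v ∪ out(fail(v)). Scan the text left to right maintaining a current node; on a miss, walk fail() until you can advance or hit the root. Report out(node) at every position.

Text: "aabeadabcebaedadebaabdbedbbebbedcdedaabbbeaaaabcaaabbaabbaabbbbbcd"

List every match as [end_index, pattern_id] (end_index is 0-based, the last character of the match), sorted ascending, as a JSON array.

Build:
Trie (insert patterns):
  0='ε' goto a→1 b→7 e→5
  1='a' goto a→2
  2='aa' goto a→3 b→9
  3='aaa' goto b→4
  4='aaab' goto ·  ←P0
  5='e' goto d→6  ←P1
  6='ed' goto ·  ←P2
  7='b' goto b→8
  8='bb' goto ·  ←P3
  9='aab' goto ·  ←P4

BFS fail/out derivation:
  n1('a'): parent n0 fail=0; on 'a' 0 → fail=0;  out ∅∪∅=∅
  n5('e'): parent n0 fail=0; on 'e' 0 → fail=0;  out {1}∪∅={1}
  n7('b'): parent n0 fail=0; on 'b' 0 → fail=0;  out ∅∪∅=∅
  n2('aa'): parent n1 fail=0; on 'a' 0 → fail=1;  out ∅∪∅=∅
  n6('ed'): parent n5 fail=0; on 'd' 0 → fail=0;  out {2}∪∅={2}
  n8('bb'): parent n7 fail=0; on 'b' 0 → fail=7;  out {3}∪∅={3}
  n3('aaa'): parent n2 fail=1; on 'a' 1 → fail=2;  out ∅∪∅=∅
  n9('aab'): parent n2 fail=1; on 'b' 1→0 → fail=7;  out {4}∪∅={4}
  n4('aaab'): parent n3 fail=2; on 'b' 2 → fail=9;  out {0}∪{4}={0,4}

Text stream:
[0] read 'a'  n0⇒n1
[1] read 'a'  n1⇒n2
[2] read 'b'  n2⇒n9  → match P4@[0:2]
[3] read 'e'  n9⇒n5 (fail-walked)  → match P1@[3:3]
[4] read 'a'  n5⇒n1 (fail-walked)
[5] read 'd'  n1⇒n0 (fail-walked)
[6] read 'a'  n0⇒n1
[7] read 'b'  n1⇒n7 (fail-walked)
[8] read 'c'  n7⇒n0 (fail-walked)
[9] read 'e'  n0⇒n5  → match P1@[9:9]
[10] read 'b'  n5⇒n7 (fail-walked)
[11] read 'a'  n7⇒n1 (fail-walked)
[12] read 'e'  n1⇒n5 (fail-walked)  → match P1@[12:12]
[13] read 'd'  n5⇒n6  → match P2@[12:13]
[14] read 'a'  n6⇒n1 (fail-walked)
[15] read 'd'  n1⇒n0 (fail-walked)
[16] read 'e'  n0⇒n5  → match P1@[16:16]
[17] read 'b'  n5⇒n7 (fail-walked)
[18] read 'a'  n7⇒n1 (fail-walked)
[19] read 'a'  n1⇒n2
[20] read 'b'  n2⇒n9  → match P4@[18:20]
[21] read 'd'  n9⇒n0 (fail-walked)
[22] read 'b'  n0⇒n7
[23] read 'e'  n7⇒n5 (fail-walked)  → match P1@[23:23]
[24] read 'd'  n5⇒n6  → match P2@[23:24]
[25] read 'b'  n6⇒n7 (fail-walked)
[26] read 'b'  n7⇒n8  → match P3@[25:26]
[27] read 'e'  n8⇒n5 (fail-walked)  → match P1@[27:27]
[28] read 'b'  n5⇒n7 (fail-walked)
[29] read 'b'  n7⇒n8  → match P3@[28:29]
[30] read 'e'  n8⇒n5 (fail-walked)  → match P1@[30:30]
[31] read 'd'  n5⇒n6  → match P2@[30:31]
[32] read 'c'  n6⇒n0 (fail-walked)
[33] read 'd'  n0⇒n0
[34] read 'e'  n0⇒n5  → match P1@[34:34]
[35] read 'd'  n5⇒n6  → match P2@[34:35]
[36] read 'a'  n6⇒n1 (fail-walked)
[37] read 'a'  n1⇒n2
[38] read 'b'  n2⇒n9  → match P4@[36:38]
[39] read 'b'  n9⇒n8 (fail-walked)  → match P3@[38:39]
[40] read 'b'  n8⇒n8 (fail-walked)  → match P3@[39:40]
[41] read 'e'  n8⇒n5 (fail-walked)  → match P1@[41:41]
[42] read 'a'  n5⇒n1 (fail-walked)
[43] read 'a'  n1⇒n2
[44] read 'a'  n2⇒n3
[45] read 'a'  n3⇒n3 (fail-walked)
[46] read 'b'  n3⇒n4  → match P0@[43:46],P4@[44:46]
[47] read 'c'  n4⇒n0 (fail-walked)
[48] read 'a'  n0⇒n1
[49] read 'a'  n1⇒n2
[50] read 'a'  n2⇒n3
[51] read 'b'  n3⇒n4  → match P0@[48:51],P4@[49:51]
[52] read 'b'  n4⇒n8 (fail-walked)  → match P3@[51:52]
[53] read 'a'  n8⇒n1 (fail-walked)
[54] read 'a'  n1⇒n2
[55] read 'b'  n2⇒n9  → match P4@[53:55]
[56] read 'b'  n9⇒n8 (fail-walked)  → match P3@[55:56]
[57] read 'a'  n8⇒n1 (fail-walked)
[58] read 'a'  n1⇒n2
[59] read 'b'  n2⇒n9  → match P4@[57:59]
[60] read 'b'  n9⇒n8 (fail-walked)  → match P3@[59:60]
[61] read 'b'  n8⇒n8 (fail-walked)  → match P3@[60:61]
[62] read 'b'  n8⇒n8 (fail-walked)  → match P3@[61:62]
[63] read 'b'  n8⇒n8 (fail-walked)  → match P3@[62:63]
[64] read 'c'  n8⇒n0 (fail-walked)
[65] read 'd'  n0⇒n0

Result: [[2,4],[3,1],[9,1],[12,1],[13,2],[16,1],[20,4],[23,1],[24,2],[26,3],[27,1],[29,3],[30,1],[31,2],[34,1],[35,2],[38,4],[39,3],[40,3],[41,1],[46,0],[46,4],[51,0],[51,4],[52,3],[55,4],[56,3],[59,4],[60,3],[61,3],[62,3],[63,3]]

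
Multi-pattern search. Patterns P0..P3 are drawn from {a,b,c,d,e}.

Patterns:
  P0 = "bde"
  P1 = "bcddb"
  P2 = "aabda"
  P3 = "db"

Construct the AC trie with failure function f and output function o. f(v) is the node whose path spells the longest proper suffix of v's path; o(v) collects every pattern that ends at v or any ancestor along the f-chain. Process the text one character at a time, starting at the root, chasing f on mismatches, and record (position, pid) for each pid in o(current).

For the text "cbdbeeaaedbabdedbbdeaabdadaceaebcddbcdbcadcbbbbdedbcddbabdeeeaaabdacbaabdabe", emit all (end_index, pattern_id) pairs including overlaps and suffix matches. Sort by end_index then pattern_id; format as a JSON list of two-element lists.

Build:
Trie (insert patterns):
  0='ε' goto a→8 b→1 d→13
  1='b' goto c→4 d→2
  2='bd' goto e→3
  3='bde' goto ·  ←P0
  4='bc' goto d→5
  5='bcd' goto d→6
  6='bcdd' goto b→7
  7='bcddb' goto ·  ←P1
  8='a' goto a→9
  9='aa' goto b→10
  10='aab' goto d→11
  11='aabd' goto a→12
  12='aabda' goto ·  ←P2
  13='d' goto b→14
  14='db' goto ·  ←P3

BFS fail/out derivation:
  n1('b'): parent n0 fail=0; on 'b' 0 → fail=0;  out ∅∪∅=∅
  n8('a'): parent n0 fail=0; on 'a' 0 → fail=0;  out ∅∪∅=∅
  n13('d'): parent n0 fail=0; on 'd' 0 → fail=0;  out ∅∪∅=∅
  n2('bd'): parent n1 fail=0; on 'd' 0 → fail=13;  out ∅∪∅=∅
  n4('bc'): parent n1 fail=0; on 'c' 0 → fail=0;  out ∅∪∅=∅
  n9('aa'): parent n8 fail=0; on 'a' 0 → fail=8;  out ∅∪∅=∅
  n14('db'): parent n13 fail=0; on 'b' 0 → fail=1;  out {3}∪∅={3}
  n3('bde'): parent n2 fail=13; on 'e' 13→0 → fail=0;  out {0}∪∅={0}
  n5('bcd'): parent n4 fail=0; on 'd' 0 → fail=13;  out ∅∪∅=∅
  n10('aab'): parent n9 fail=8; on 'b' 8→0 → fail=1;  out ∅∪∅=∅
  n6('bcdd'): parent n5 fail=13; on 'd' 13→0 → fail=13;  out ∅∪∅=∅
  n11('aabd'): parent n10 fail=1; on 'd' 1 → fail=2;  out ∅∪∅=∅
  n7('bcddb'): parent n6 fail=13; on 'b' 13 → fail=14;  out {1}∪{3}={1,3}
  n12('aabda'): parent n11 fail=2; on 'a' 2→13→0 → fail=8;  out {2}∪∅={2}

Run:
i=0 'c': node 0→0
i=1 'b': node 0→1
i=2 'd': node 1→2
i=3 'b': node 2→14 ·f  ** P3@[2:3]
i=4 'e': node 14→0 ·f
i=5 'e': node 0→0
i=6 'a': node 0→8
i=7 'a': node 8→9
i=8 'e': node 9→0 ·f
i=9 'd': node 0→13
i=10 'b': node 13→14  ** P3@[9:10]
i=11 'a': node 14→8 ·f
i=12 'b': node 8→1 ·f
i=13 'd': node 1→2
i=14 'e': node 2→3  ** P0@[12:14]
i=15 'd': node 3→13 ·f
i=16 'b': node 13→14  ** P3@[15:16]
i=17 'b': node 14→1 ·f
i=18 'd': node 1→2
i=19 'e': node 2→3  ** P0@[17:19]
i=20 'a': node 3→8 ·f
i=21 'a': node 8→9
i=22 'b': node 9→10
i=23 'd': node 10→11
i=24 'a': node 11→12  ** P2@[20:24]
i=25 'd': node 12→13 ·f
i=26 'a': node 13→8 ·f
i=27 'c': node 8→0 ·f
i=28 'e': node 0→0
i=29 'a': node 0→8
i=30 'e': node 8→0 ·f
i=31 'b': node 0→1
i=32 'c': node 1→4
i=33 'd': node 4→5
i=34 'd': node 5→6
i=35 'b': node 6→7  ** P1@[31:35],P3@[34:35]
i=36 'c': node 7→4 ·f
i=37 'd': node 4→5
i=38 'b': node 5→14 ·f  ** P3@[37:38]
i=39 'c': node 14→4 ·f
i=40 'a': node 4→8 ·f
i=41 'd': node 8→13 ·f
i=42 'c': node 13→0 ·f
i=43 'b': node 0→1
i=44 'b': node 1→1 ·f
i=45 'b': node 1→1 ·f
i=46 'b': node 1→1 ·f
i=47 'd': node 1→2
i=48 'e': node 2→3  ** P0@[46:48]
i=49 'd': node 3→13 ·f
i=50 'b': node 13→14  ** P3@[49:50]
i=51 'c': node 14→4 ·f
i=52 'd': node 4→5
i=53 'd': node 5→6
i=54 'b': node 6→7  ** P1@[50:54],P3@[53:54]
i=55 'a': node 7→8 ·f
i=56 'b': node 8→1 ·f
i=57 'd': node 1→2
i=58 'e': node 2→3  ** P0@[56:58]
i=59 'e': node 3→0 ·f
i=60 'e': node 0→0
i=61 'a': node 0→8
i=62 'a': node 8→9
i=63 'a': node 9→9 ·f
i=64 'b': node 9→10
i=65 'd': node 10→11
i=66 'a': node 11→12  ** P2@[62:66]
i=67 'c': node 12→0 ·f
i=68 'b': node 0→1
i=69 'a': node 1→8 ·f
i=70 'a': node 8→9
i=71 'b': node 9→10
i=72 'd': node 10→11
i=73 'a': node 11→12  ** P2@[69:73]
i=74 'b': node 12→1 ·f
i=75 'e': node 1→0 ·f

Matches: [[3,3],[10,3],[14,0],[16,3],[19,0],[24,2],[35,1],[35,3],[38,3],[48,0],[50,3],[54,1],[54,3],[58,0],[66,2],[73,2]]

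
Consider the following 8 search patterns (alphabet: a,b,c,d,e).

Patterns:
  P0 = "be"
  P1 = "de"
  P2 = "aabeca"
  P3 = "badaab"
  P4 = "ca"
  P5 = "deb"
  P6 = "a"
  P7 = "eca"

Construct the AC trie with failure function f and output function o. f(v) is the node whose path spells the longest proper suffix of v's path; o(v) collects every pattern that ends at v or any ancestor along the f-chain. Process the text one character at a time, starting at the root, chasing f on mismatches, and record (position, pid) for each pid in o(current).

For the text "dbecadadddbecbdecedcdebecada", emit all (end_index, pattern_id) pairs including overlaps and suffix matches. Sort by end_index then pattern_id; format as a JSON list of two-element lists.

Build:
Trie nodes:
  n0 'ε': a→5 b→1 c→16 d→3 e→19
  n1 'b': a→11 e→2
  n2 'be': ·  [P0 ends]
  n3 'd': e→4
  n4 'de': b→18  [P1 ends]
  n5 'a': a→6  [P6 ends]
  n6 'aa': b→7
  n7 'aab': e→8
  n8 'aabe': c→9
  n9 'aabec': a→10
  n10 'aabeca': ·  [P2 ends]
  n11 'ba': d→12
  n12 'bad': a→13
  n13 'bada': a→14
  n14 'badaa': b→15
  n15 'badaab': ·  [P3 ends]
  n16 'c': a→17
  n17 'ca': ·  [P4 ends]
  n18 'deb': ·  [P5 ends]
  n19 'e': c→20
  n20 'ec': a→21
  n21 'eca': ·  [P7 ends]

BFS fail/out derivation:
  n1('b'): parent n0 fail=0; on 'b' 0 → fail=0;  out ∅∪∅=∅
  n3('d'): parent n0 fail=0; on 'd' 0 → fail=0;  out ∅∪∅=∅
  n5('a'): parent n0 fail=0; on 'a' 0 → fail=0;  out {6}∪∅={6}
  n16('c'): parent n0 fail=0; on 'c' 0 → fail=0;  out ∅∪∅=∅
  n19('e'): parent n0 fail=0; on 'e' 0 → fail=0;  out ∅∪∅=∅
  n2('be'): parent n1 fail=0; on 'e' 0 → fail=19;  out {0}∪∅={0}
  n4('de'): parent n3 fail=0; on 'e' 0 → fail=19;  out {1}∪∅={1}
  n6('aa'): parent n5 fail=0; on 'a' 0 → fail=5;  out ∅∪{6}={6}
  n11('ba'): parent n1 fail=0; on 'a' 0 → fail=5;  out ∅∪{6}={6}
  n17('ca'): parent n16 fail=0; on 'a' 0 → fail=5;  out {4}∪{6}={4,6}
  n20('ec'): parent n19 fail=0; on 'c' 0 → fail=16;  out ∅∪∅=∅
  n7('aab'): parent n6 fail=5; on 'b' 5→0 → fail=1;  out ∅∪∅=∅
  n12('bad'): parent n11 fail=5; on 'd' 5→0 → fail=3;  out ∅∪∅=∅
  n18('deb'): parent n4 fail=19; on 'b' 19→0 → fail=1;  out {5}∪∅={5}
  n21('eca'): parent n20 fail=16; on 'a' 16 → fail=17;  out {7}∪{4,6}={4,6,7}
  n8('aabe'): parent n7 fail=1; on 'e' 1 → fail=2;  out ∅∪{0}={0}
  n13('bada'): parent n12 fail=3; on 'a' 3→0 → fail=5;  out ∅∪{6}={6}
  n9('aabec'): parent n8 fail=2; on 'c' 2→19 → fail=20;  out ∅∪∅=∅
  n14('badaa'): parent n13 fail=5; on 'a' 5 → fail=6;  out ∅∪{6}={6}
  n10('aabeca'): parent n9 fail=20; on 'a' 20 → fail=21;  out {2}∪{4,6,7}={2,4,6,7}
  n15('badaab'): parent n14 fail=6; on 'b' 6 → fail=7;  out {3}∪∅={3}

Text stream:
i=0 'd': node 0→3
i=1 'b': node 3→1 (fail-walked)
i=2 'e': node 1→2  emit P0@[1:2]
i=3 'c': node 2→20 (fail-walked)
i=4 'a': node 20→21  emit P4@[3:4],P6@[4:4],P7@[2:4]
i=5 'd': node 21→3 (fail-walked)
i=6 'a': node 3→5 (fail-walked)  emit P6@[6:6]
i=7 'd': node 5→3 (fail-walked)
i=8 'd': node 3→3 (fail-walked)
i=9 'd': node 3→3 (fail-walked)
i=10 'b': node 3→1 (fail-walked)
i=11 'e': node 1→2  emit P0@[10:11]
i=12 'c': node 2→20 (fail-walked)
i=13 'b': node 20→1 (fail-walked)
i=14 'd': node 1→3 (fail-walked)
i=15 'e': node 3→4  emit P1@[14:15]
i=16 'c': node 4→20 (fail-walked)
i=17 'e': node 20→19 (fail-walked)
i=18 'd': node 19→3 (fail-walked)
i=19 'c': node 3→16 (fail-walked)
i=20 'd': node 16→3 (fail-walked)
i=21 'e': node 3→4  emit P1@[20:21]
i=22 'b': node 4→18  emit P5@[20:22]
i=23 'e': node 18→2 (fail-walked)  emit P0@[22:23]
i=24 'c': node 2→20 (fail-walked)
i=25 'a': node 20→21  emit P4@[24:25],P6@[25:25],P7@[23:25]
i=26 'd': node 21→3 (fail-walked)
i=27 'a': node 3→5 (fail-walked)  emit P6@[27:27]

Result: [[2,0],[4,4],[4,6],[4,7],[6,6],[11,0],[15,1],[21,1],[22,5],[23,0],[25,4],[25,6],[25,7],[27,6]]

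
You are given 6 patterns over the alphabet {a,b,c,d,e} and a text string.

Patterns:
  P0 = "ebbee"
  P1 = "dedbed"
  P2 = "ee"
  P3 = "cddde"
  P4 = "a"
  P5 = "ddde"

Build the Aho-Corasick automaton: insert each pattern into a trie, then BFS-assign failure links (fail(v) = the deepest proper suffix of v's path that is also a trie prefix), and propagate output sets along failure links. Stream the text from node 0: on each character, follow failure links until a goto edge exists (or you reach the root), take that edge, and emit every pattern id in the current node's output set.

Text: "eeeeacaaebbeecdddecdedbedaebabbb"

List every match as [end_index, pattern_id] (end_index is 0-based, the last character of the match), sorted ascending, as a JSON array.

Construct AC machine:
Trie nodes:
  n0 'ε': a→18 c→13 d→6 e→1
  n1 'e': b→2 e→12
  n2 'eb': b→3
  n3 'ebb': e→4
  n4 'ebbe': e→5
  n5 'ebbee': ·  [P0 ends]
  n6 'd': d→19 e→7
  n7 'de': d→8
  n8 'ded': b→9
  n9 'dedb': e→10
  n10 'dedbe': d→11
  n11 'dedbed': ·  [P1 ends]
  n12 'ee': ·  [P2 ends]
  n13 'c': d→14
  n14 'cd': d→15
  n15 'cdd': d→16
  n16 'cddd': e→17
  n17 'cddde': ·  [P3 ends]
  n18 'a': ·  [P4 ends]
  n19 'dd': d→20
  n20 'ddd': e→21
  n21 'ddde': ·  [P5 ends]

BFS fail/out derivation:
  fail(1) 'e': from fail(0)=0 chase 'e': 0 ⇒ 0;  out=∅∪out(0)=∅
  fail(6) 'd': from fail(0)=0 chase 'd': 0 ⇒ 0;  out=∅∪out(0)=∅
  fail(13) 'c': from fail(0)=0 chase 'c': 0 ⇒ 0;  out=∅∪out(0)=∅
  fail(18) 'a': from fail(0)=0 chase 'a': 0 ⇒ 0;  out={4}∪out(0)={4}
  fail(2) 'eb': from fail(1)=0 chase 'b': 0 ⇒ 0;  out=∅∪out(0)=∅
  fail(7) 'de': from fail(6)=0 chase 'e': 0 ⇒ 1;  out=∅∪out(1)=∅
  fail(12) 'ee': from fail(1)=0 chase 'e': 0 ⇒ 1;  out={2}∪out(1)={2}
  fail(14) 'cd': from fail(13)=0 chase 'd': 0 ⇒ 6;  out=∅∪out(6)=∅
  fail(19) 'dd': from fail(6)=0 chase 'd': 0 ⇒ 6;  out=∅∪out(6)=∅
  fail(3) 'ebb': from fail(2)=0 chase 'b': 0 ⇒ 0;  out=∅∪out(0)=∅
  fail(8) 'ded': from fail(7)=1 chase 'd': 1→0 ⇒ 6;  out=∅∪out(6)=∅
  fail(15) 'cdd': from fail(14)=6 chase 'd': 6 ⇒ 19;  out=∅∪out(19)=∅
  fail(20) 'ddd': from fail(19)=6 chase 'd': 6 ⇒ 19;  out=∅∪out(19)=∅
  fail(4) 'ebbe': from fail(3)=0 chase 'e': 0 ⇒ 1;  out=∅∪out(1)=∅
  fail(9) 'dedb': from fail(8)=6 chase 'b': 6→0 ⇒ 0;  out=∅∪out(0)=∅
  fail(16) 'cddd': from fail(15)=19 chase 'd': 19 ⇒ 20;  out=∅∪out(20)=∅
  fail(21) 'ddde': from fail(20)=19 chase 'e': 19→6 ⇒ 7;  out={5}∪out(7)={5}
  fail(5) 'ebbee': from fail(4)=1 chase 'e': 1 ⇒ 12;  out={0}∪out(12)={0,2}
  fail(10) 'dedbe': from fail(9)=0 chase 'e': 0 ⇒ 1;  out=∅∪out(1)=∅
  fail(17) 'cddde': from fail(16)=20 chase 'e': 20 ⇒ 21;  out={3}∪out(21)={3,5}
  fail(11) 'dedbed': from fail(10)=1 chase 'd': 1→0 ⇒ 6;  out={1}∪out(6)={1}

Text stream:
pos 0 'e': at 1
pos 1 'e': at 12  emit P2@[0:1]
pos 2 'e': at 12 (via fail)  emit P2@[1:2]
pos 3 'e': at 12 (via fail)  emit P2@[2:3]
pos 4 'a': at 18 (via fail)  emit P4@[4:4]
pos 5 'c': at 13 (via fail)
pos 6 'a': at 18 (via fail)  emit P4@[6:6]
pos 7 'a': at 18 (via fail)  emit P4@[7:7]
pos 8 'e': at 1 (via fail)
pos 9 'b': at 2
pos 10 'b': at 3
pos 11 'e': at 4
pos 12 'e': at 5  emit P0@[8:12],P2@[11:12]
pos 13 'c': at 13 (via fail)
pos 14 'd': at 14
pos 15 'd': at 15
pos 16 'd': at 16
pos 17 'e': at 17  emit P3@[13:17],P5@[14:17]
pos 18 'c': at 13 (via fail)
pos 19 'd': at 14
pos 20 'e': at 7 (via fail)
pos 21 'd': at 8
pos 22 'b': at 9
pos 23 'e': at 10
pos 24 'd': at 11  emit P1@[19:24]
pos 25 'a': at 18 (via fail)  emit P4@[25:25]
pos 26 'e': at 1 (via fail)
pos 27 'b': at 2
pos 28 'a': at 18 (via fail)  emit P4@[28:28]
pos 29 'b': at 0 (via fail)
pos 30 'b': at 0
pos 31 'b': at 0

All matches (sorted): [[1,2],[2,2],[3,2],[4,4],[6,4],[7,4],[12,0],[12,2],[17,3],[17,5],[24,1],[25,4],[28,4]]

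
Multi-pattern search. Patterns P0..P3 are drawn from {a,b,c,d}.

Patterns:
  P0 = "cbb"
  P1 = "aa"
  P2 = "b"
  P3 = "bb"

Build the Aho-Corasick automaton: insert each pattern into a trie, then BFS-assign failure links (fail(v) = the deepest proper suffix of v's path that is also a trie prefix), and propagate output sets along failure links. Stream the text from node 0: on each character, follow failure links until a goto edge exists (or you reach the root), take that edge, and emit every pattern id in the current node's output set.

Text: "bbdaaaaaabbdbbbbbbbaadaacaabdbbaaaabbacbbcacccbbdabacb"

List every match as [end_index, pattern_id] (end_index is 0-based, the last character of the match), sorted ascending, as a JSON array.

Construct AC machine:
Trie (insert patterns):
  0='ε' goto a→4 b→6 c→1
  1='c' goto b→2
  2='cb' goto b→3
  3='cbb' goto ·  [P0 ends]
  4='a' goto a→5
  5='aa' goto ·  [P1 ends]
  6='b' goto b→7  [P2 ends]
  7='bb' goto ·  [P3 ends]

Failure links (BFS by depth):
  n1('c'): parent n0 fail=0; on 'c' 0 → fail=0;  out ∅∪∅=∅
  n4('a'): parent n0 fail=0; on 'a' 0 → fail=0;  out ∅∪∅=∅
  n6('b'): parent n0 fail=0; on 'b' 0 → fail=0;  out {2}∪∅={2}
  n2('cb'): parent n1 fail=0; on 'b' 0 → fail=6;  out ∅∪{2}={2}
  n5('aa'): parent n4 fail=0; on 'a' 0 → fail=4;  out {1}∪∅={1}
  n7('bb'): parent n6 fail=0; on 'b' 0 → fail=6;  out {3}∪{2}={2,3}
  n3('cbb'): parent n2 fail=6; on 'b' 6 → fail=7;  out {0}∪{2,3}={0,2,3}

Scan:
pos 0 'b': at 6  emit P2@[0:0]
pos 1 'b': at 7  emit P2@[1:1],P3@[0:1]
pos 2 'd': at 0 (fail-walked)
pos 3 'a': at 4
pos 4 'a': at 5  emit P1@[3:4]
pos 5 'a': at 5 (fail-walked)  emit P1@[4:5]
pos 6 'a': at 5 (fail-walked)  emit P1@[5:6]
pos 7 'a': at 5 (fail-walked)  emit P1@[6:7]
pos 8 'a': at 5 (fail-walked)  emit P1@[7:8]
pos 9 'b': at 6 (fail-walked)  emit P2@[9:9]
pos 10 'b': at 7  emit P2@[10:10],P3@[9:10]
pos 11 'd': at 0 (fail-walked)
pos 12 'b': at 6  emit P2@[12:12]
pos 13 'b': at 7  emit P2@[13:13],P3@[12:13]
pos 14 'b': at 7 (fail-walked)  emit P2@[14:14],P3@[13:14]
pos 15 'b': at 7 (fail-walked)  emit P2@[15:15],P3@[14:15]
pos 16 'b': at 7 (fail-walked)  emit P2@[16:16],P3@[15:16]
pos 17 'b': at 7 (fail-walked)  emit P2@[17:17],P3@[16:17]
pos 18 'b': at 7 (fail-walked)  emit P2@[18:18],P3@[17:18]
pos 19 'a': at 4 (fail-walked)
pos 20 'a': at 5  emit P1@[19:20]
pos 21 'd': at 0 (fail-walked)
pos 22 'a': at 4
pos 23 'a': at 5  emit P1@[22:23]
pos 24 'c': at 1 (fail-walked)
pos 25 'a': at 4 (fail-walked)
pos 26 'a': at 5  emit P1@[25:26]
pos 27 'b': at 6 (fail-walked)  emit P2@[27:27]
pos 28 'd': at 0 (fail-walked)
pos 29 'b': at 6  emit P2@[29:29]
pos 30 'b': at 7  emit P2@[30:30],P3@[29:30]
pos 31 'a': at 4 (fail-walked)
pos 32 'a': at 5  emit P1@[31:32]
pos 33 'a': at 5 (fail-walked)  emit P1@[32:33]
pos 34 'a': at 5 (fail-walked)  emit P1@[33:34]
pos 35 'b': at 6 (fail-walked)  emit P2@[35:35]
pos 36 'b': at 7  emit P2@[36:36],P3@[35:36]
pos 37 'a': at 4 (fail-walked)
pos 38 'c': at 1 (fail-walked)
pos 39 'b': at 2  emit P2@[39:39]
pos 40 'b': at 3  emit P0@[38:40],P2@[40:40],P3@[39:40]
pos 41 'c': at 1 (fail-walked)
pos 42 'a': at 4 (fail-walked)
pos 43 'c': at 1 (fail-walked)
pos 44 'c': at 1 (fail-walked)
pos 45 'c': at 1 (fail-walked)
pos 46 'b': at 2  emit P2@[46:46]
pos 47 'b': at 3  emit P0@[45:47],P2@[47:47],P3@[46:47]
pos 48 'd': at 0 (fail-walked)
pos 49 'a': at 4
pos 50 'b': at 6 (fail-walked)  emit P2@[50:50]
pos 51 'a': at 4 (fail-walked)
pos 52 'c': at 1 (fail-walked)
pos 53 'b': at 2  emit P2@[53:53]

All matches (sorted): [[0,2],[1,2],[1,3],[4,1],[5,1],[6,1],[7,1],[8,1],[9,2],[10,2],[10,3],[12,2],[13,2],[13,3],[14,2],[14,3],[15,2],[15,3],[16,2],[16,3],[17,2],[17,3],[18,2],[18,3],[20,1],[23,1],[26,1],[27,2],[29,2],[30,2],[30,3],[32,1],[33,1],[34,1],[35,2],[36,2],[36,3],[39,2],[40,0],[40,2],[40,3],[46,2],[47,0],[47,2],[47,3],[50,2],[53,2]]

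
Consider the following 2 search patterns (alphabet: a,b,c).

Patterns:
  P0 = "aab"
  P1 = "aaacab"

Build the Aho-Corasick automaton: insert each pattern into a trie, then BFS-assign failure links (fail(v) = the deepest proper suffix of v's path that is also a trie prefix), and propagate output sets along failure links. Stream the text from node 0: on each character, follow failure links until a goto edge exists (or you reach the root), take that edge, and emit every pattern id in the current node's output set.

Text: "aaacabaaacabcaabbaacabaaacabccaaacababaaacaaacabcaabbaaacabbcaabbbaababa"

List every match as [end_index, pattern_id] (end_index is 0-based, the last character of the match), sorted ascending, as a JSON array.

Build:
Trie nodes:
  0='ε' goto a→1
  1='a' goto a→2
  2='aa' goto a→4 b→3
  3='aab' goto ·  ←P0
  4='aaa' goto c→5
  5='aaac' goto a→6
  6='aaaca' goto b→7
  7='aaacab' goto ·  ←P1

BFS fail/out derivation:
  n1('a'): parent n0 fail=0; on 'a' 0 → fail=0;  out ∅∪∅=∅
  n2('aa'): parent n1 fail=0; on 'a' 0 → fail=1;  out ∅∪∅=∅
  n3('aab'): parent n2 fail=1; on 'b' 1→0 → fail=0;  out {0}∪∅={0}
  n4('aaa'): parent n2 fail=1; on 'a' 1 → fail=2;  out ∅∪∅=∅
  n5('aaac'): parent n4 fail=2; on 'c' 2→1→0 → fail=0;  out ∅∪∅=∅
  n6('aaaca'): parent n5 fail=0; on 'a' 0 → fail=1;  out ∅∪∅=∅
  n7('aaacab'): parent n6 fail=1; on 'b' 1→0 → fail=0;  out {1}∪∅={1}

Run:
[0] read 'a'  n0⇒n1
[1] read 'a'  n1⇒n2
[2] read 'a'  n2⇒n4
[3] read 'c'  n4⇒n5
[4] read 'a'  n5⇒n6
[5] read 'b'  n6⇒n7  → match P1@[0:5]
[6] read 'a'  n7⇒n1 (via fail)
[7] read 'a'  n1⇒n2
[8] read 'a'  n2⇒n4
[9] read 'c'  n4⇒n5
[10] read 'a'  n5⇒n6
[11] read 'b'  n6⇒n7  → match P1@[6:11]
[12] read 'c'  n7⇒n0 (via fail)
[13] read 'a'  n0⇒n1
[14] read 'a'  n1⇒n2
[15] read 'b'  n2⇒n3  → match P0@[13:15]
[16] read 'b'  n3⇒n0 (via fail)
[17] read 'a'  n0⇒n1
[18] read 'a'  n1⇒n2
[19] read 'c'  n2⇒n0 (via fail)
[20] read 'a'  n0⇒n1
[21] read 'b'  n1⇒n0 (via fail)
[22] read 'a'  n0⇒n1
[23] read 'a'  n1⇒n2
[24] read 'a'  n2⇒n4
[25] read 'c'  n4⇒n5
[26] read 'a'  n5⇒n6
[27] read 'b'  n6⇒n7  → match P1@[22:27]
[28] read 'c'  n7⇒n0 (via fail)
[29] read 'c'  n0⇒n0
[30] read 'a'  n0⇒n1
[31] read 'a'  n1⇒n2
[32] read 'a'  n2⇒n4
[33] read 'c'  n4⇒n5
[34] read 'a'  n5⇒n6
[35] read 'b'  n6⇒n7  → match P1@[30:35]
[36] read 'a'  n7⇒n1 (via fail)
[37] read 'b'  n1⇒n0 (via fail)
[38] read 'a'  n0⇒n1
[39] read 'a'  n1⇒n2
[40] read 'a'  n2⇒n4
[41] read 'c'  n4⇒n5
[42] read 'a'  n5⇒n6
[43] read 'a'  n6⇒n2 (via fail)
[44] read 'a'  n2⇒n4
[45] read 'c'  n4⇒n5
[46] read 'a'  n5⇒n6
[47] read 'b'  n6⇒n7  → match P1@[42:47]
[48] read 'c'  n7⇒n0 (via fail)
[49] read 'a'  n0⇒n1
[50] read 'a'  n1⇒n2
[51] read 'b'  n2⇒n3  → match P0@[49:51]
[52] read 'b'  n3⇒n0 (via fail)
[53] read 'a'  n0⇒n1
[54] read 'a'  n1⇒n2
[55] read 'a'  n2⇒n4
[56] read 'c'  n4⇒n5
[57] read 'a'  n5⇒n6
[58] read 'b'  n6⇒n7  → match P1@[53:58]
[59] read 'b'  n7⇒n0 (via fail)
[60] read 'c'  n0⇒n0
[61] read 'a'  n0⇒n1
[62] read 'a'  n1⇒n2
[63] read 'b'  n2⇒n3  → match P0@[61:63]
[64] read 'b'  n3⇒n0 (via fail)
[65] read 'b'  n0⇒n0
[66] read 'a'  n0⇒n1
[67] read 'a'  n1⇒n2
[68] read 'b'  n2⇒n3  → match P0@[66:68]
[69] read 'a'  n3⇒n1 (via fail)
[70] read 'b'  n1⇒n0 (via fail)
[71] read 'a'  n0⇒n1

Result: [[5,1],[11,1],[15,0],[27,1],[35,1],[47,1],[51,0],[58,1],[63,0],[68,0]]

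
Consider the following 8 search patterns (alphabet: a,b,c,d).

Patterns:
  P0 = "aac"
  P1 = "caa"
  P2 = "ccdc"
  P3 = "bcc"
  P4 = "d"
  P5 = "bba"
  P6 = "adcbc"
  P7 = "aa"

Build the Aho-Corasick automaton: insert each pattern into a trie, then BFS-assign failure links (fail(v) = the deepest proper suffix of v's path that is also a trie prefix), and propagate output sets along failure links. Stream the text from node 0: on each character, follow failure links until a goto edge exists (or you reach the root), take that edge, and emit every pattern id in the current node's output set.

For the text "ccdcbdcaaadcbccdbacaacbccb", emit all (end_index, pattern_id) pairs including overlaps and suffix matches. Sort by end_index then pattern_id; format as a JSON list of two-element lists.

Build:
Trie nodes:
  0='ε' goto a→1 b→10 c→4 d→13
  1='a' goto a→2 d→16
  2='aa' goto c→3  [P7 ends]
  3='aac' goto ·  [P0 ends]
  4='c' goto a→5 c→7
  5='ca' goto a→6
  6='caa' goto ·  [P1 ends]
  7='cc' goto d→8
  8='ccd' goto c→9
  9='ccdc' goto ·  [P2 ends]
  10='b' goto b→14 c→11
  11='bc' goto c→12
  12='bcc' goto ·  [P3 ends]
  13='d' goto ·  [P4 ends]
  14='bb' goto a→15
  15='bba' goto ·  [P5 ends]
  16='ad' goto c→17
  17='adc' goto b→18
  18='adcb' goto c→19
  19='adcbc' goto ·  [P6 ends]

BFS fail/out derivation:
  fail(1) 'a': from fail(0)=0 chase 'a': 0 ⇒ 0;  out=∅∪out(0)=∅
  fail(4) 'c': from fail(0)=0 chase 'c': 0 ⇒ 0;  out=∅∪out(0)=∅
  fail(10) 'b': from fail(0)=0 chase 'b': 0 ⇒ 0;  out=∅∪out(0)=∅
  fail(13) 'd': from fail(0)=0 chase 'd': 0 ⇒ 0;  out={4}∪out(0)={4}
  fail(2) 'aa': from fail(1)=0 chase 'a': 0 ⇒ 1;  out={7}∪out(1)={7}
  fail(5) 'ca': from fail(4)=0 chase 'a': 0 ⇒ 1;  out=∅∪out(1)=∅
  fail(7) 'cc': from fail(4)=0 chase 'c': 0 ⇒ 4;  out=∅∪out(4)=∅
  fail(11) 'bc': from fail(10)=0 chase 'c': 0 ⇒ 4;  out=∅∪out(4)=∅
  fail(14) 'bb': from fail(10)=0 chase 'b': 0 ⇒ 10;  out=∅∪out(10)=∅
  fail(16) 'ad': from fail(1)=0 chase 'd': 0 ⇒ 13;  out=∅∪out(13)={4}
  fail(3) 'aac': from fail(2)=1 chase 'c': 1→0 ⇒ 4;  out={0}∪out(4)={0}
  fail(6) 'caa': from fail(5)=1 chase 'a': 1 ⇒ 2;  out={1}∪out(2)={1,7}
  fail(8) 'ccd': from fail(7)=4 chase 'd': 4→0 ⇒ 13;  out=∅∪out(13)={4}
  fail(12) 'bcc': from fail(11)=4 chase 'c': 4 ⇒ 7;  out={3}∪out(7)={3}
  fail(15) 'bba': from fail(14)=10 chase 'a': 10→0 ⇒ 1;  out={5}∪out(1)={5}
  fail(17) 'adc': from fail(16)=13 chase 'c': 13→0 ⇒ 4;  out=∅∪out(4)=∅
  fail(9) 'ccdc': from fail(8)=13 chase 'c': 13→0 ⇒ 4;  out={2}∪out(4)={2}
  fail(18) 'adcb': from fail(17)=4 chase 'b': 4→0 ⇒ 10;  out=∅∪out(10)=∅
  fail(19) 'adcbc': from fail(18)=10 chase 'c': 10 ⇒ 11;  out={6}∪out(11)={6}

Text stream:
i=0 'c': node 0→4
i=1 'c': node 4→7
i=2 'd': node 7→8  ** P4@[2:2]
i=3 'c': node 8→9  ** P2@[0:3]
i=4 'b': node 9→10 (via fail)
i=5 'd': node 10→13 (via fail)  ** P4@[5:5]
i=6 'c': node 13→4 (via fail)
i=7 'a': node 4→5
i=8 'a': node 5→6  ** P1@[6:8],P7@[7:8]
i=9 'a': node 6→2 (via fail)  ** P7@[8:9]
i=10 'd': node 2→16 (via fail)  ** P4@[10:10]
i=11 'c': node 16→17
i=12 'b': node 17→18
i=13 'c': node 18→19  ** P6@[9:13]
i=14 'c': node 19→12 (via fail)  ** P3@[12:14]
i=15 'd': node 12→8 (via fail)  ** P4@[15:15]
i=16 'b': node 8→10 (via fail)
i=17 'a': node 10→1 (via fail)
i=18 'c': node 1→4 (via fail)
i=19 'a': node 4→5
i=20 'a': node 5→6  ** P1@[18:20],P7@[19:20]
i=21 'c': node 6→3 (via fail)  ** P0@[19:21]
i=22 'b': node 3→10 (via fail)
i=23 'c': node 10→11
i=24 'c': node 11→12  ** P3@[22:24]
i=25 'b': node 12→10 (via fail)

Result: [[2,4],[3,2],[5,4],[8,1],[8,7],[9,7],[10,4],[13,6],[14,3],[15,4],[20,1],[20,7],[21,0],[24,3]]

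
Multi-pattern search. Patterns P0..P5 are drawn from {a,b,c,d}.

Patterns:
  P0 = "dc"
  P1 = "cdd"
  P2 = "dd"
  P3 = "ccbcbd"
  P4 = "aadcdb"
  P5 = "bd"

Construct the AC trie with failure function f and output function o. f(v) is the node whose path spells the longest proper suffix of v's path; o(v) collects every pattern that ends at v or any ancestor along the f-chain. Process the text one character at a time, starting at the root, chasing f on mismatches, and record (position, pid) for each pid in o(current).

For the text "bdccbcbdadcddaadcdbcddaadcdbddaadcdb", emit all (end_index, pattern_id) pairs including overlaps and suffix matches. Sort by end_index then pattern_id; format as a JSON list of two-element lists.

Build:
Trie (insert patterns):
  n0 'ε': a→12 b→18 c→3 d→1
  n1 'd': c→2 d→6
  n2 'dc': ·  ←P0
  n3 'c': c→7 d→4
  n4 'cd': d→5
  n5 'cdd': ·  ←P1
  n6 'dd': ·  ←P2
  n7 'cc': b→8
  n8 'ccb': c→9
  n9 'ccbc': b→10
  n10 'ccbcb': d→11
  n11 'ccbcbd': ·  ←P3
  n12 'a': a→13
  n13 'aa': d→14
  n14 'aad': c→15
  n15 'aadc': d→16
  n16 'aadcd': b→17
  n17 'aadcdb': ·  ←P4
  n18 'b': d→19
  n19 'bd': ·  ←P5

Failure links (BFS by depth):
  n1('d'): parent n0 fail=0; on 'd' 0 → fail=0;  out ∅∪∅=∅
  n3('c'): parent n0 fail=0; on 'c' 0 → fail=0;  out ∅∪∅=∅
  n12('a'): parent n0 fail=0; on 'a' 0 → fail=0;  out ∅∪∅=∅
  n18('b'): parent n0 fail=0; on 'b' 0 → fail=0;  out ∅∪∅=∅
  n2('dc'): parent n1 fail=0; on 'c' 0 → fail=3;  out {0}∪∅={0}
  n4('cd'): parent n3 fail=0; on 'd' 0 → fail=1;  out ∅∪∅=∅
  n6('dd'): parent n1 fail=0; on 'd' 0 → fail=1;  out {2}∪∅={2}
  n7('cc'): parent n3 fail=0; on 'c' 0 → fail=3;  out ∅∪∅=∅
  n13('aa'): parent n12 fail=0; on 'a' 0 → fail=12;  out ∅∪∅=∅
  n19('bd'): parent n18 fail=0; on 'd' 0 → fail=1;  out {5}∪∅={5}
  n5('cdd'): parent n4 fail=1; on 'd' 1 → fail=6;  out {1}∪{2}={1,2}
  n8('ccb'): parent n7 fail=3; on 'b' 3→0 → fail=18;  out ∅∪∅=∅
  n14('aad'): parent n13 fail=12; on 'd' 12→0 → fail=1;  out ∅∪∅=∅
  n9('ccbc'): parent n8 fail=18; on 'c' 18→0 → fail=3;  out ∅∪∅=∅
  n15('aadc'): parent n14 fail=1; on 'c' 1 → fail=2;  out ∅∪{0}={0}
  n10('ccbcb'): parent n9 fail=3; on 'b' 3→0 → fail=18;  out ∅∪∅=∅
  n16('aadcd'): parent n15 fail=2; on 'd' 2→3 → fail=4;  out ∅∪∅=∅
  n11('ccbcbd'): parent n10 fail=18; on 'd' 18 → fail=19;  out {3}∪{5}={3,5}
  n17('aadcdb'): parent n16 fail=4; on 'b' 4→1→0 → fail=18;  out {4}∪∅={4}

Scan:
i=0 'b': node 0→18
i=1 'd': node 18→19  ** P5@[0:1]
i=2 'c': node 19→2 (via fail)  ** P0@[1:2]
i=3 'c': node 2→7 (via fail)
i=4 'b': node 7→8
i=5 'c': node 8→9
i=6 'b': node 9→10
i=7 'd': node 10→11  ** P3@[2:7],P5@[6:7]
i=8 'a': node 11→12 (via fail)
i=9 'd': node 12→1 (via fail)
i=10 'c': node 1→2  ** P0@[9:10]
i=11 'd': node 2→4 (via fail)
i=12 'd': node 4→5  ** P1@[10:12],P2@[11:12]
i=13 'a': node 5→12 (via fail)
i=14 'a': node 12→13
i=15 'd': node 13→14
i=16 'c': node 14→15  ** P0@[15:16]
i=17 'd': node 15→16
i=18 'b': node 16→17  ** P4@[13:18]
i=19 'c': node 17→3 (via fail)
i=20 'd': node 3→4
i=21 'd': node 4→5  ** P1@[19:21],P2@[20:21]
i=22 'a': node 5→12 (via fail)
i=23 'a': node 12→13
i=24 'd': node 13→14
i=25 'c': node 14→15  ** P0@[24:25]
i=26 'd': node 15→16
i=27 'b': node 16→17  ** P4@[22:27]
i=28 'd': node 17→19 (via fail)  ** P5@[27:28]
i=29 'd': node 19→6 (via fail)  ** P2@[28:29]
i=30 'a': node 6→12 (via fail)
i=31 'a': node 12→13
i=32 'd': node 13→14
i=33 'c': node 14→15  ** P0@[32:33]
i=34 'd': node 15→16
i=35 'b': node 16→17  ** P4@[30:35]

Result: [[1,5],[2,0],[7,3],[7,5],[10,0],[12,1],[12,2],[16,0],[18,4],[21,1],[21,2],[25,0],[27,4],[28,5],[29,2],[33,0],[35,4]]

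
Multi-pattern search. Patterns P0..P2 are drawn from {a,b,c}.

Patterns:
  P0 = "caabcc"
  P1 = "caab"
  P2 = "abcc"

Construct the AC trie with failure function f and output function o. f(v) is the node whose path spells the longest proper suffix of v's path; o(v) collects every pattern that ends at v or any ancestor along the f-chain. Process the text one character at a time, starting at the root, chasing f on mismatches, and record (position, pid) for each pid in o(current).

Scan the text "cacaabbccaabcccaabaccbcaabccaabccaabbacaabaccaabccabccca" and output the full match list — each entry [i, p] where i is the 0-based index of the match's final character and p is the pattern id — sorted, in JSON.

Build:
Trie nodes:
  n0 'ε': a→7 c→1
  n1 'c': a→2
  n2 'ca': a→3
  n3 'caa': b→4
  n4 'caab': c→5  [P1 ends]
  n5 'caabc': c→6
  n6 'caabcc': ·  [P0 ends]
  n7 'a': b→8
  n8 'ab': c→9
  n9 'abc': c→10
  n10 'abcc': ·  [P2 ends]

BFS fail/out derivation:
  n1('c'): parent n0 fail=0; on 'c' 0 → fail=0;  out ∅∪∅=∅
  n7('a'): parent n0 fail=0; on 'a' 0 → fail=0;  out ∅∪∅=∅
  n2('ca'): parent n1 fail=0; on 'a' 0 → fail=7;  out ∅∪∅=∅
  n8('ab'): parent n7 fail=0; on 'b' 0 → fail=0;  out ∅∪∅=∅
  n3('caa'): parent n2 fail=7; on 'a' 7→0 → fail=7;  out ∅∪∅=∅
  n9('abc'): parent n8 fail=0; on 'c' 0 → fail=1;  out ∅∪∅=∅
  n4('caab'): parent n3 fail=7; on 'b' 7 → fail=8;  out {1}∪∅={1}
  n10('abcc'): parent n9 fail=1; on 'c' 1→0 → fail=1;  out {2}∪∅={2}
  n5('caabc'): parent n4 fail=8; on 'c' 8 → fail=9;  out ∅∪∅=∅
  n6('caabcc'): parent n5 fail=9; on 'c' 9 → fail=10;  out {0}∪{2}={0,2}

Run:
pos 0 'c': at 1
pos 1 'a': at 2
pos 2 'c': at 1 (fail-walked)
pos 3 'a': at 2
pos 4 'a': at 3
pos 5 'b': at 4  → match P1@[2:5]
pos 6 'b': at 0 (fail-walked)
pos 7 'c': at 1
pos 8 'c': at 1 (fail-walked)
pos 9 'a': at 2
pos 10 'a': at 3
pos 11 'b': at 4  → match P1@[8:11]
pos 12 'c': at 5
pos 13 'c': at 6  → match P0@[8:13],P2@[10:13]
pos 14 'c': at 1 (fail-walked)
pos 15 'a': at 2
pos 16 'a': at 3
pos 17 'b': at 4  → match P1@[14:17]
pos 18 'a': at 7 (fail-walked)
pos 19 'c': at 1 (fail-walked)
pos 20 'c': at 1 (fail-walked)
pos 21 'b': at 0 (fail-walked)
pos 22 'c': at 1
pos 23 'a': at 2
pos 24 'a': at 3
pos 25 'b': at 4  → match P1@[22:25]
pos 26 'c': at 5
pos 27 'c': at 6  → match P0@[22:27],P2@[24:27]
pos 28 'a': at 2 (fail-walked)
pos 29 'a': at 3
pos 30 'b': at 4  → match P1@[27:30]
pos 31 'c': at 5
pos 32 'c': at 6  → match P0@[27:32],P2@[29:32]
pos 33 'a': at 2 (fail-walked)
pos 34 'a': at 3
pos 35 'b': at 4  → match P1@[32:35]
pos 36 'b': at 0 (fail-walked)
pos 37 'a': at 7
pos 38 'c': at 1 (fail-walked)
pos 39 'a': at 2
pos 40 'a': at 3
pos 41 'b': at 4  → match P1@[38:41]
pos 42 'a': at 7 (fail-walked)
pos 43 'c': at 1 (fail-walked)
pos 44 'c': at 1 (fail-walked)
pos 45 'a': at 2
pos 46 'a': at 3
pos 47 'b': at 4  → match P1@[44:47]
pos 48 'c': at 5
pos 49 'c': at 6  → match P0@[44:49],P2@[46:49]
pos 50 'a': at 2 (fail-walked)
pos 51 'b': at 8 (fail-walked)
pos 52 'c': at 9
pos 53 'c': at 10  → match P2@[50:53]
pos 54 'c': at 1 (fail-walked)
pos 55 'a': at 2

Matches: [[5,1],[11,1],[13,0],[13,2],[17,1],[25,1],[27,0],[27,2],[30,1],[32,0],[32,2],[35,1],[41,1],[47,1],[49,0],[49,2],[53,2]]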